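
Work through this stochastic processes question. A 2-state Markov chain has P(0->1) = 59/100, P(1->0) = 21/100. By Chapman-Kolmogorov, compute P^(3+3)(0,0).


P^6 = P^3 * P^3
Computing via matrix multiplication of the transition matrix.
Entry (0,0) of P^6 = 0.2625

0.2625


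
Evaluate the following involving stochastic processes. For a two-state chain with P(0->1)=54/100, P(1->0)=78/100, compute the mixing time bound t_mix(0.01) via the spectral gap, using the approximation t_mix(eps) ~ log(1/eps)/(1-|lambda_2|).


lambda_2 = |1 - p01 - p10| = |1 - 0.5400 - 0.7800| = 0.3200
t_mix ~ log(1/eps)/(1 - |lambda_2|)
= log(100)/(1 - 0.3200) = 4.6052/0.6800
= 6.7723

6.7723


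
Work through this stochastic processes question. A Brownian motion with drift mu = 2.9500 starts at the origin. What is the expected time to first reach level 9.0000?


Expected first passage time = a/mu
= 9.0000/2.9500
= 3.0508

3.0508


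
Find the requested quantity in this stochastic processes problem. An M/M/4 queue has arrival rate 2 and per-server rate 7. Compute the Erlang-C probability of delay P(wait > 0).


a = lambda/mu = 0.2857
rho = a/c = 0.0714
Erlang-C formula applied:
C(c,a) = 2.2471e-04

2.2471e-04


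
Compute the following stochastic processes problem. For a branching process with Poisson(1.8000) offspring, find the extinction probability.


Since mu = 1.8000 > 1, extinction prob q < 1.
Solve s = exp(mu*(s-1)) iteratively.
q = 0.2676

0.2676


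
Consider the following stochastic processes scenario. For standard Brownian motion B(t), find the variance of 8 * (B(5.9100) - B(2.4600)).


Var(alpha*(B(t)-B(s))) = alpha^2 * (t-s)
= 8^2 * (5.9100 - 2.4600)
= 64 * 3.4500
= 220.8000

220.8000


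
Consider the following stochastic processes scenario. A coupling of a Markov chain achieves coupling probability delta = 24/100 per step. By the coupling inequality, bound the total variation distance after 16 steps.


TV distance bound <= (1-delta)^n
= (1 - 0.2400)^16
= 0.7600^16
= 0.0124

0.0124


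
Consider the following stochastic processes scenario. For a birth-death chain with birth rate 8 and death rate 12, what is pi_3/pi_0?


For birth-death process, pi_n/pi_0 = (lambda/mu)^n
= (8/12)^3
= 0.2963

0.2963


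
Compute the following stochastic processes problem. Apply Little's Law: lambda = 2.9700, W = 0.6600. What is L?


Little's Law: L = lambda * W
= 2.9700 * 0.6600
= 1.9602

1.9602


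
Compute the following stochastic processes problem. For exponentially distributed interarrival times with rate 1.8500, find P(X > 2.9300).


P(X > t) = exp(-lambda * t)
= exp(-1.8500 * 2.9300)
= exp(-5.4205) = 0.0044

0.0044


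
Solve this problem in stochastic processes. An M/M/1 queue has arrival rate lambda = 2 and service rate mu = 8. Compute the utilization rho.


rho = lambda/mu
= 2/8
= 0.2500

0.2500


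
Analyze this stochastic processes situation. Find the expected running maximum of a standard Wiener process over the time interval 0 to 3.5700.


E(max B(s)) = sqrt(2t/pi)
= sqrt(2*3.5700/pi)
= sqrt(2.2727)
= 1.5076

1.5076


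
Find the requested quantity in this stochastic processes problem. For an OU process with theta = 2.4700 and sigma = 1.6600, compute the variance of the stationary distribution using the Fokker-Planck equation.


Stationary variance = sigma^2 / (2*theta)
= 1.6600^2 / (2*2.4700)
= 2.7556 / 4.9400
= 0.5578

0.5578


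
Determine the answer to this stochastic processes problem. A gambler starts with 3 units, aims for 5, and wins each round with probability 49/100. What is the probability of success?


Gambler's ruin formula:
r = q/p = 0.5100/0.4900 = 1.0408
P(win) = (1 - r^i)/(1 - r^N)
= (1 - 1.0408^3)/(1 - 1.0408^5)
= 0.5759

0.5759


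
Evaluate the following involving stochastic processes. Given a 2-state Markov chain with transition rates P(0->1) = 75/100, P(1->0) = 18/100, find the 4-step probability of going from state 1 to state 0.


Computing P^4 by matrix multiplication.
P = [[0.2500, 0.7500], [0.1800, 0.8200]]
After raising P to the power 4:
P^4(1,0) = 0.1935

0.1935


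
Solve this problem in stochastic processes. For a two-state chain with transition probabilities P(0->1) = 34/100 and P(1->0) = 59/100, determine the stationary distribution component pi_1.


Stationary distribution: pi_0 = p10/(p01+p10), pi_1 = p01/(p01+p10)
p01 = 0.3400, p10 = 0.5900
pi_1 = 0.3656

0.3656


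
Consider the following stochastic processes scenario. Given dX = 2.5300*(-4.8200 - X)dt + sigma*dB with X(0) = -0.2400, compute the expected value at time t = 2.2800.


E[X(t)] = mu + (X(0) - mu)*exp(-theta*t)
= -4.8200 + (-0.2400 - -4.8200)*exp(-2.5300*2.2800)
= -4.8200 + 4.5800 * 0.0031
= -4.8057

-4.8057


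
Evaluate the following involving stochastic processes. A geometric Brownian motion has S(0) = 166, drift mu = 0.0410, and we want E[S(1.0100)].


E[S(t)] = S(0) * exp(mu * t)
= 166 * exp(0.0410 * 1.0100)
= 166 * 1.0423
= 173.0184

173.0184


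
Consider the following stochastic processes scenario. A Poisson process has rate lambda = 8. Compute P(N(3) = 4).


P(N(t)=k) = (lambda*t)^k * exp(-lambda*t) / k!
lambda*t = 24
= 24^4 * exp(-24) / 4!
= 331776 * 3.7751e-11 / 24
= 5.2187e-07

5.2187e-07


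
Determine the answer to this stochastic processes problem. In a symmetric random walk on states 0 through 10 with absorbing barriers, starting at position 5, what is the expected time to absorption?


For symmetric RW on 0,...,N with absorbing barriers, E(i) = i*(N-i)
E(5) = 5 * 5 = 25

25


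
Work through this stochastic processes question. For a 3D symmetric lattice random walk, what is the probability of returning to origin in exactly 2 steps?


P(return in 2 steps) = P(reverse first step) = 1/(2d)
= 1/6
= 0.1667

0.1667


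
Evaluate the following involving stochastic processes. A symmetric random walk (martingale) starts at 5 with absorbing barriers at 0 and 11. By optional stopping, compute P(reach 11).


By optional stopping theorem: E(M at tau) = M(0) = 5
P(hit 11)*11 + P(hit 0)*0 = 5
P(hit 11) = (5 - 0)/(11 - 0) = 5/11 = 0.4545

0.4545


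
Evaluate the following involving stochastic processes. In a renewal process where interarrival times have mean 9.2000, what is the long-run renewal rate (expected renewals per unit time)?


Long-run renewal rate = 1/E(X)
= 1/9.2000
= 0.1087

0.1087


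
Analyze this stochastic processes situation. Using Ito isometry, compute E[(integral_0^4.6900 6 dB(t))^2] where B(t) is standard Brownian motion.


By Ito isometry: E[(int f dB)^2] = int f^2 dt
= 6^2 * 4.6900
= 36 * 4.6900 = 168.8400

168.8400


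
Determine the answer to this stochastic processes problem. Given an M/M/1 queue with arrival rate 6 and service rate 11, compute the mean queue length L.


rho = 6/11 = 0.5455
L = rho/(1-rho)
= 0.5455/0.4545
= 1.2000

1.2000


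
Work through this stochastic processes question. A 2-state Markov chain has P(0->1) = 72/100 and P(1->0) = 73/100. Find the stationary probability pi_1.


Stationary distribution: pi_0 = p10/(p01+p10), pi_1 = p01/(p01+p10)
p01 = 0.7200, p10 = 0.7300
pi_1 = 0.4966

0.4966


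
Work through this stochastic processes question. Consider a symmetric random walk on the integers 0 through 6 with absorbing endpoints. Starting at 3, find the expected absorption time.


For symmetric RW on 0,...,N with absorbing barriers, E(i) = i*(N-i)
E(3) = 3 * 3 = 9

9


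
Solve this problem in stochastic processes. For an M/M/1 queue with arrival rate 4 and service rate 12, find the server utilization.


rho = lambda/mu
= 4/12
= 0.3333

0.3333


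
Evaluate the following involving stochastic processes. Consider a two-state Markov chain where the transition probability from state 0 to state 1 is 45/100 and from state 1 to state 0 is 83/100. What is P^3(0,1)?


Computing P^3 by matrix multiplication.
P = [[0.5500, 0.4500], [0.8300, 0.1700]]
After raising P to the power 3:
P^3(0,1) = 0.3593

0.3593


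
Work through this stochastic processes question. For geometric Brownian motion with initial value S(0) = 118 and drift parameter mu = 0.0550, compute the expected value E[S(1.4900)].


E[S(t)] = S(0) * exp(mu * t)
= 118 * exp(0.0550 * 1.4900)
= 118 * 1.0854
= 128.0774

128.0774


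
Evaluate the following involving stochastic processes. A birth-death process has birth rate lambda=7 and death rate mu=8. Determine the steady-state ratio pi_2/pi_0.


For birth-death process, pi_n/pi_0 = (lambda/mu)^n
= (7/8)^2
= 0.7656

0.7656


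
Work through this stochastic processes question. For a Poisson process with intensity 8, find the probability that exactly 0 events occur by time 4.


P(N(t)=k) = (lambda*t)^k * exp(-lambda*t) / k!
lambda*t = 32
= 32^0 * exp(-32) / 0!
= 1 * 1.2664e-14 / 1
= 1.2664e-14

1.2664e-14


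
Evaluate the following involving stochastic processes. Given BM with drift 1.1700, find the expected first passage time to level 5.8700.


Expected first passage time = a/mu
= 5.8700/1.1700
= 5.0171

5.0171


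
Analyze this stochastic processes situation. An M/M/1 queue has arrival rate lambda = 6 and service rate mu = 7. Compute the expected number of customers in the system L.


rho = 6/7 = 0.8571
L = rho/(1-rho)
= 0.8571/0.1429
= 6.0000

6.0000


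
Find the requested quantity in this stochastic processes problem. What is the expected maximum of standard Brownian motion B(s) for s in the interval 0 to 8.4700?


E(max B(s)) = sqrt(2t/pi)
= sqrt(2*8.4700/pi)
= sqrt(5.3922)
= 2.3221

2.3221


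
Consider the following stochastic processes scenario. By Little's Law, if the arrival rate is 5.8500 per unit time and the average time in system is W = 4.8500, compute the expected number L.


Little's Law: L = lambda * W
= 5.8500 * 4.8500
= 28.3725

28.3725


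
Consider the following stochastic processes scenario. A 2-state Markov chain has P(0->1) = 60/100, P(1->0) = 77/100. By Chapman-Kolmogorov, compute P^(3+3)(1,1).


P^6 = P^3 * P^3
Computing via matrix multiplication of the transition matrix.
Entry (1,1) of P^6 = 0.4394

0.4394


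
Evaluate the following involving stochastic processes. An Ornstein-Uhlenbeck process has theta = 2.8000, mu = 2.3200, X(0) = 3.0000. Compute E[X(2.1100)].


E[X(t)] = mu + (X(0) - mu)*exp(-theta*t)
= 2.3200 + (3.0000 - 2.3200)*exp(-2.8000*2.1100)
= 2.3200 + 0.6800 * 0.0027
= 2.3218

2.3218


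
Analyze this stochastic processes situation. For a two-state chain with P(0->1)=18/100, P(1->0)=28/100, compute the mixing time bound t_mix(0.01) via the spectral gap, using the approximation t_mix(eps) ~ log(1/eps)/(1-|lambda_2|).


lambda_2 = |1 - p01 - p10| = |1 - 0.1800 - 0.2800| = 0.5400
t_mix ~ log(1/eps)/(1 - |lambda_2|)
= log(100)/(1 - 0.5400) = 4.6052/0.4600
= 10.0112

10.0112


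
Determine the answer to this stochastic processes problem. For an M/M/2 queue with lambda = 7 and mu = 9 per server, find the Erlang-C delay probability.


a = lambda/mu = 0.7778
rho = a/c = 0.3889
Erlang-C formula applied:
C(c,a) = 0.2178

0.2178


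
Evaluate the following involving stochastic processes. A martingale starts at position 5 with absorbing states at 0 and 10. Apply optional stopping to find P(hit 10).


By optional stopping theorem: E(M at tau) = M(0) = 5
P(hit 10)*10 + P(hit 0)*0 = 5
P(hit 10) = (5 - 0)/(10 - 0) = 1/2 = 0.5000

0.5000


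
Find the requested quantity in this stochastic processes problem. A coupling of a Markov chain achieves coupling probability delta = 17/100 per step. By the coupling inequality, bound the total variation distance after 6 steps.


TV distance bound <= (1-delta)^n
= (1 - 0.1700)^6
= 0.8300^6
= 0.3269

0.3269


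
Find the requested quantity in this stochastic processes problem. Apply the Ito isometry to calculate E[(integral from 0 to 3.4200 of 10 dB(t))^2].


By Ito isometry: E[(int f dB)^2] = int f^2 dt
= 10^2 * 3.4200
= 100 * 3.4200 = 342.0000

342.0000


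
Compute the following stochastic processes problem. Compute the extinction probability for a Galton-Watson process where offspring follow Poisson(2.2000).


Since mu = 2.2000 > 1, extinction prob q < 1.
Solve s = exp(mu*(s-1)) iteratively.
q = 0.1563

0.1563


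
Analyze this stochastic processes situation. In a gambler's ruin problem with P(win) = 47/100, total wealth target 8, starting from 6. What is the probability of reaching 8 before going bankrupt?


Gambler's ruin formula:
r = q/p = 0.5300/0.4700 = 1.1277
P(win) = (1 - r^i)/(1 - r^N)
= (1 - 1.1277^6)/(1 - 1.1277^8)
= 0.6541

0.6541


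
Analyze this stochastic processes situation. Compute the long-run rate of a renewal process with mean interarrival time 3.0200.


Long-run renewal rate = 1/E(X)
= 1/3.0200
= 0.3311

0.3311


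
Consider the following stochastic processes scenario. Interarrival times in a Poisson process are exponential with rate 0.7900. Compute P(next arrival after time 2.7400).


P(X > t) = exp(-lambda * t)
= exp(-0.7900 * 2.7400)
= exp(-2.1646) = 0.1148

0.1148


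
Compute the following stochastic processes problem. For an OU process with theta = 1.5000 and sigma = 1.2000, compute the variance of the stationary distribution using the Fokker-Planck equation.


Stationary variance = sigma^2 / (2*theta)
= 1.2000^2 / (2*1.5000)
= 1.4400 / 3.0000
= 0.4800

0.4800


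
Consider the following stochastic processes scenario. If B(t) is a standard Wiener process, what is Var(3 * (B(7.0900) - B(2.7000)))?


Var(alpha*(B(t)-B(s))) = alpha^2 * (t-s)
= 3^2 * (7.0900 - 2.7000)
= 9 * 4.3900
= 39.5100

39.5100


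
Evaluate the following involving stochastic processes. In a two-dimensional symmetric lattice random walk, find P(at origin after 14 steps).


P = C(14,7)^2 / 4^14
= 3432^2 / 268435456
= 11778624 / 268435456
= 0.0439

0.0439


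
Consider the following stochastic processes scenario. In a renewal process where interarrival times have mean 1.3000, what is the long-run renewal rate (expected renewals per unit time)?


Long-run renewal rate = 1/E(X)
= 1/1.3000
= 0.7692

0.7692


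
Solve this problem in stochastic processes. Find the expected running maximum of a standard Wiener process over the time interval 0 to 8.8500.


E(max B(s)) = sqrt(2t/pi)
= sqrt(2*8.8500/pi)
= sqrt(5.6341)
= 2.3736

2.3736


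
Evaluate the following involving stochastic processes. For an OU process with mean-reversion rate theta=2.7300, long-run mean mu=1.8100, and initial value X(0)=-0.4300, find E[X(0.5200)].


E[X(t)] = mu + (X(0) - mu)*exp(-theta*t)
= 1.8100 + (-0.4300 - 1.8100)*exp(-2.7300*0.5200)
= 1.8100 + -2.2400 * 0.2418
= 1.2683

1.2683


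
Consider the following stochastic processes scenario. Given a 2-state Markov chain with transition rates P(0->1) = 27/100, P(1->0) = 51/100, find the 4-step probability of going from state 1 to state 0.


Computing P^4 by matrix multiplication.
P = [[0.7300, 0.2700], [0.5100, 0.4900]]
After raising P to the power 4:
P^4(1,0) = 0.6523

0.6523


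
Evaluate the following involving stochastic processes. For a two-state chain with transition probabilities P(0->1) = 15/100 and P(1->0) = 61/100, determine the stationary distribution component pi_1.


Stationary distribution: pi_0 = p10/(p01+p10), pi_1 = p01/(p01+p10)
p01 = 0.1500, p10 = 0.6100
pi_1 = 0.1974

0.1974


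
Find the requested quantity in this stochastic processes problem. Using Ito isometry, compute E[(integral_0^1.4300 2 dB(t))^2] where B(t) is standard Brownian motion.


By Ito isometry: E[(int f dB)^2] = int f^2 dt
= 2^2 * 1.4300
= 4 * 1.4300 = 5.7200

5.7200


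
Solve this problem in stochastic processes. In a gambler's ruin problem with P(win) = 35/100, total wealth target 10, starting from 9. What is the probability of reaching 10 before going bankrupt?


Gambler's ruin formula:
r = q/p = 0.6500/0.3500 = 1.8571
P(win) = (1 - r^i)/(1 - r^N)
= (1 - 1.8571^9)/(1 - 1.8571^10)
= 0.5375

0.5375


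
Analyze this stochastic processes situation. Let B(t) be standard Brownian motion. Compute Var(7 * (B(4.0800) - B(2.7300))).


Var(alpha*(B(t)-B(s))) = alpha^2 * (t-s)
= 7^2 * (4.0800 - 2.7300)
= 49 * 1.3500
= 66.1500

66.1500


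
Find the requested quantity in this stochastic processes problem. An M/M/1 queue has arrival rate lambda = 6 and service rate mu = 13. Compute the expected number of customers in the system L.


rho = 6/13 = 0.4615
L = rho/(1-rho)
= 0.4615/0.5385
= 0.8571

0.8571


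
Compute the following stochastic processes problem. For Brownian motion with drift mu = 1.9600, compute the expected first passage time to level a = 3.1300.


Expected first passage time = a/mu
= 3.1300/1.9600
= 1.5969

1.5969


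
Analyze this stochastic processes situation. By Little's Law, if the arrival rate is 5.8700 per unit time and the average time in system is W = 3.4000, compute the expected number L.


Little's Law: L = lambda * W
= 5.8700 * 3.4000
= 19.9580

19.9580


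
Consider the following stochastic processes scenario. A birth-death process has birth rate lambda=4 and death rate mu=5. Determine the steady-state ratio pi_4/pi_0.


For birth-death process, pi_n/pi_0 = (lambda/mu)^n
= (4/5)^4
= 0.4096

0.4096


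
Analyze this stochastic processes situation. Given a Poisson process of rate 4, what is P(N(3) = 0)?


P(N(t)=k) = (lambda*t)^k * exp(-lambda*t) / k!
lambda*t = 12
= 12^0 * exp(-12) / 0!
= 1 * 6.1442e-06 / 1
= 6.1442e-06

6.1442e-06


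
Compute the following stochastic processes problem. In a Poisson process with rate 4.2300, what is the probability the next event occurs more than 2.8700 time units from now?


P(X > t) = exp(-lambda * t)
= exp(-4.2300 * 2.8700)
= exp(-12.1401) = 5.3410e-06

5.3410e-06


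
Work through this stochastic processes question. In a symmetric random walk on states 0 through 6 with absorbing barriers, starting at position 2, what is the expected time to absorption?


For symmetric RW on 0,...,N with absorbing barriers, E(i) = i*(N-i)
E(2) = 2 * 4 = 8

8


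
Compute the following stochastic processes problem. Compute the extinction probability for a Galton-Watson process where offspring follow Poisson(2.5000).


Since mu = 2.5000 > 1, extinction prob q < 1.
Solve s = exp(mu*(s-1)) iteratively.
q = 0.1074

0.1074


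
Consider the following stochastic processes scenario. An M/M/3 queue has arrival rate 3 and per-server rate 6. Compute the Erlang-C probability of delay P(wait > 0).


a = lambda/mu = 0.5000
rho = a/c = 0.1667
Erlang-C formula applied:
C(c,a) = 0.0152

0.0152


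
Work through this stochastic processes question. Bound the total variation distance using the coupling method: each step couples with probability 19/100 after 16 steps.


TV distance bound <= (1-delta)^n
= (1 - 0.1900)^16
= 0.8100^16
= 0.0343

0.0343


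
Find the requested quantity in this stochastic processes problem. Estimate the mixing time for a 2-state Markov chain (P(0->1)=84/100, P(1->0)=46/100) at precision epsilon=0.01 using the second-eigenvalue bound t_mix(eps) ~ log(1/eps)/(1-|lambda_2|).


lambda_2 = |1 - p01 - p10| = |1 - 0.8400 - 0.4600| = 0.3000
t_mix ~ log(1/eps)/(1 - |lambda_2|)
= log(100)/(1 - 0.3000) = 4.6052/0.7000
= 6.5788

6.5788


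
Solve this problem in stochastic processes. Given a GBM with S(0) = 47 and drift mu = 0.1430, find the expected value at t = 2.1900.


E[S(t)] = S(0) * exp(mu * t)
= 47 * exp(0.1430 * 2.1900)
= 47 * 1.3678
= 64.2844

64.2844


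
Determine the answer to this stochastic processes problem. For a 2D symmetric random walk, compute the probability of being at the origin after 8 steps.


P = C(8,4)^2 / 4^8
= 70^2 / 65536
= 4900 / 65536
= 0.0748

0.0748


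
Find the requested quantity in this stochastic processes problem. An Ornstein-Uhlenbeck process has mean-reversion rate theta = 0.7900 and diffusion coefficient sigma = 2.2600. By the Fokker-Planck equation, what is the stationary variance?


Stationary variance = sigma^2 / (2*theta)
= 2.2600^2 / (2*0.7900)
= 5.1076 / 1.5800
= 3.2327

3.2327


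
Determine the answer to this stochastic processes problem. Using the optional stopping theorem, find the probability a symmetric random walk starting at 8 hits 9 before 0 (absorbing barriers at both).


By optional stopping theorem: E(M at tau) = M(0) = 8
P(hit 9)*9 + P(hit 0)*0 = 8
P(hit 9) = (8 - 0)/(9 - 0) = 8/9 = 0.8889

0.8889


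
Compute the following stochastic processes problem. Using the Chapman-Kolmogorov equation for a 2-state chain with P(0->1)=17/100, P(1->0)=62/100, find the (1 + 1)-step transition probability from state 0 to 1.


P^2 = P^1 * P^1
Computing via matrix multiplication of the transition matrix.
Entry (0,1) of P^2 = 0.2057

0.2057


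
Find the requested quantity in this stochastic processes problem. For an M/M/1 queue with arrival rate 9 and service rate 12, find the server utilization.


rho = lambda/mu
= 9/12
= 0.7500

0.7500


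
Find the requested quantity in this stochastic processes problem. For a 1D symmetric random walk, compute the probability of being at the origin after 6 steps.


P(S(6) = 0) = C(6,3) / 4^3
= 20 / 64
= 0.3125

0.3125


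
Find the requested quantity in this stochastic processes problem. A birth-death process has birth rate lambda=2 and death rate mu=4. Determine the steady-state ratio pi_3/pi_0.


For birth-death process, pi_n/pi_0 = (lambda/mu)^n
= (2/4)^3
= 0.1250

0.1250


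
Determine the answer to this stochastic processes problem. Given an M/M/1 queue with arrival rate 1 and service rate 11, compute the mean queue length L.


rho = 1/11 = 0.0909
L = rho/(1-rho)
= 0.0909/0.9091
= 0.1000

0.1000


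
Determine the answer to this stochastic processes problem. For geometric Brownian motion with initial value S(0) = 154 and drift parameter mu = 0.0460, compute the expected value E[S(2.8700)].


E[S(t)] = S(0) * exp(mu * t)
= 154 * exp(0.0460 * 2.8700)
= 154 * 1.1411
= 175.7342

175.7342


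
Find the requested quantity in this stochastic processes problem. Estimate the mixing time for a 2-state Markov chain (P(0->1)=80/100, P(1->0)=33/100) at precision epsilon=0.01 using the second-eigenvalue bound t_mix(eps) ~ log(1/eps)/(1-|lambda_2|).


lambda_2 = |1 - p01 - p10| = |1 - 0.8000 - 0.3300| = 0.1300
t_mix ~ log(1/eps)/(1 - |lambda_2|)
= log(100)/(1 - 0.1300) = 4.6052/0.8700
= 5.2933

5.2933


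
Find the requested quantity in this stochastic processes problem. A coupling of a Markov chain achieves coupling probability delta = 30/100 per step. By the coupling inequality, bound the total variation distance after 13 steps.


TV distance bound <= (1-delta)^n
= (1 - 0.3000)^13
= 0.7000^13
= 0.0097

0.0097


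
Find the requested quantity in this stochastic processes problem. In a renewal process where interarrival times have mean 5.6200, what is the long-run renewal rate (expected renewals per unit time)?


Long-run renewal rate = 1/E(X)
= 1/5.6200
= 0.1779

0.1779


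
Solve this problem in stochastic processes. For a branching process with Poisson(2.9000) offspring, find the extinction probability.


Since mu = 2.9000 > 1, extinction prob q < 1.
Solve s = exp(mu*(s-1)) iteratively.
q = 0.0668

0.0668


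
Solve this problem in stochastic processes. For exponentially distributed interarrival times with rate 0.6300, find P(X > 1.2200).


P(X > t) = exp(-lambda * t)
= exp(-0.6300 * 1.2200)
= exp(-0.7686) = 0.4637

0.4637


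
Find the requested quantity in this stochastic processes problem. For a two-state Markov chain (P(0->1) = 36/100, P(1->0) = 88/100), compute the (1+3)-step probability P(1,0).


P^4 = P^1 * P^3
Computing via matrix multiplication of the transition matrix.
Entry (1,0) of P^4 = 0.7073

0.7073


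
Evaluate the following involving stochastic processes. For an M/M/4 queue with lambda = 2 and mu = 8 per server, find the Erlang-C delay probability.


a = lambda/mu = 0.2500
rho = a/c = 0.0625
Erlang-C formula applied:
C(c,a) = 1.3521e-04

1.3521e-04


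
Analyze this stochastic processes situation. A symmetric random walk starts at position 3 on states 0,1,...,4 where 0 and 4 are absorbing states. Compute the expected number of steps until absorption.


For symmetric RW on 0,...,N with absorbing barriers, E(i) = i*(N-i)
E(3) = 3 * 1 = 3

3


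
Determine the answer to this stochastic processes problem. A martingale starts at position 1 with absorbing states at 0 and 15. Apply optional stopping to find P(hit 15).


By optional stopping theorem: E(M at tau) = M(0) = 1
P(hit 15)*15 + P(hit 0)*0 = 1
P(hit 15) = (1 - 0)/(15 - 0) = 1/15 = 0.0667

0.0667


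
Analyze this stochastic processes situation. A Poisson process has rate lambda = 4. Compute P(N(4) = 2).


P(N(t)=k) = (lambda*t)^k * exp(-lambda*t) / k!
lambda*t = 16
= 16^2 * exp(-16) / 2!
= 256 * 1.1254e-07 / 2
= 1.4405e-05

1.4405e-05


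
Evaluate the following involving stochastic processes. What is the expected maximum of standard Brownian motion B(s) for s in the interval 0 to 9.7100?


E(max B(s)) = sqrt(2t/pi)
= sqrt(2*9.7100/pi)
= sqrt(6.1816)
= 2.4863

2.4863


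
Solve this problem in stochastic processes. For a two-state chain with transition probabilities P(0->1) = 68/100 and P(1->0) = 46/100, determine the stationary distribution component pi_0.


Stationary distribution: pi_0 = p10/(p01+p10), pi_1 = p01/(p01+p10)
p01 = 0.6800, p10 = 0.4600
pi_0 = 0.4035

0.4035


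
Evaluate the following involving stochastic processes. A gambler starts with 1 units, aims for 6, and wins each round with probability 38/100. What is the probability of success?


Gambler's ruin formula:
r = q/p = 0.6200/0.3800 = 1.6316
P(win) = (1 - r^i)/(1 - r^N)
= (1 - 1.6316^1)/(1 - 1.6316^6)
= 0.0354

0.0354


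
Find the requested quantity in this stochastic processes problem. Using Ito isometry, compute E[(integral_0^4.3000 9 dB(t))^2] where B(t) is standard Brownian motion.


By Ito isometry: E[(int f dB)^2] = int f^2 dt
= 9^2 * 4.3000
= 81 * 4.3000 = 348.3000

348.3000


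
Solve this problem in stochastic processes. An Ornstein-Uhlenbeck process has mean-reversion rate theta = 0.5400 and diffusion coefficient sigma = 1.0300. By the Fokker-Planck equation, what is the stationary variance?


Stationary variance = sigma^2 / (2*theta)
= 1.0300^2 / (2*0.5400)
= 1.0609 / 1.0800
= 0.9823

0.9823


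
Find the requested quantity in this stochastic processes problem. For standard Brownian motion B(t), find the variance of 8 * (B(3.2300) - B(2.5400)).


Var(alpha*(B(t)-B(s))) = alpha^2 * (t-s)
= 8^2 * (3.2300 - 2.5400)
= 64 * 0.6900
= 44.1600

44.1600


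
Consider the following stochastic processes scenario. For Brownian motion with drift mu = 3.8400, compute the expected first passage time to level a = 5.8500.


Expected first passage time = a/mu
= 5.8500/3.8400
= 1.5234

1.5234


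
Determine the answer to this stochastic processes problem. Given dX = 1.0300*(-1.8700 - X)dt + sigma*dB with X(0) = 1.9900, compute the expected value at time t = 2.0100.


E[X(t)] = mu + (X(0) - mu)*exp(-theta*t)
= -1.8700 + (1.9900 - -1.8700)*exp(-1.0300*2.0100)
= -1.8700 + 3.8600 * 0.1261
= -1.3831

-1.3831


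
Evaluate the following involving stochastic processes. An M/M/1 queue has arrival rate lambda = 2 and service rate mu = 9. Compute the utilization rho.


rho = lambda/mu
= 2/9
= 0.2222

0.2222


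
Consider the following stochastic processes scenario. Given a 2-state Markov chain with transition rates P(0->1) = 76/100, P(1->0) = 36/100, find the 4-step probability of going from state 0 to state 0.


Computing P^4 by matrix multiplication.
P = [[0.2400, 0.7600], [0.3600, 0.6400]]
After raising P to the power 4:
P^4(0,0) = 0.3216

0.3216


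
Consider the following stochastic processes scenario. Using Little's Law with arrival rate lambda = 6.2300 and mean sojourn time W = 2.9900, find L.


Little's Law: L = lambda * W
= 6.2300 * 2.9900
= 18.6277

18.6277


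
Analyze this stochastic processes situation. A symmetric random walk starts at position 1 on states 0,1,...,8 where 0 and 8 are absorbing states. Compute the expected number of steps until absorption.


For symmetric RW on 0,...,N with absorbing barriers, E(i) = i*(N-i)
E(1) = 1 * 7 = 7

7


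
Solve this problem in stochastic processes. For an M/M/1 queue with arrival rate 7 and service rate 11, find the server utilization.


rho = lambda/mu
= 7/11
= 0.6364

0.6364


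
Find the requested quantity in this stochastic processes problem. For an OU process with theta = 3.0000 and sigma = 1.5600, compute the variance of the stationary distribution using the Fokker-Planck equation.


Stationary variance = sigma^2 / (2*theta)
= 1.5600^2 / (2*3.0000)
= 2.4336 / 6.0000
= 0.4056

0.4056


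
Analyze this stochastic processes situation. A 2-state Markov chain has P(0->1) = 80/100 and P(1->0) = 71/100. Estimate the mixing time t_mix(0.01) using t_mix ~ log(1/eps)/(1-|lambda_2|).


lambda_2 = |1 - p01 - p10| = |1 - 0.8000 - 0.7100| = 0.5100
t_mix ~ log(1/eps)/(1 - |lambda_2|)
= log(100)/(1 - 0.5100) = 4.6052/0.4900
= 9.3983

9.3983


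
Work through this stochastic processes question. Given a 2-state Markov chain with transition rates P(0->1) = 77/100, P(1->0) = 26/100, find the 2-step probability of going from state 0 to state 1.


Computing P^2 by matrix multiplication.
P = [[0.2300, 0.7700], [0.2600, 0.7400]]
After raising P to the power 2:
P^2(0,1) = 0.7469

0.7469


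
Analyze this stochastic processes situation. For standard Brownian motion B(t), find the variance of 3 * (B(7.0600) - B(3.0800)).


Var(alpha*(B(t)-B(s))) = alpha^2 * (t-s)
= 3^2 * (7.0600 - 3.0800)
= 9 * 3.9800
= 35.8200

35.8200


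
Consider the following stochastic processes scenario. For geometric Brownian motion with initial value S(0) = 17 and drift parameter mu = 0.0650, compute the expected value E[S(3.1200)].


E[S(t)] = S(0) * exp(mu * t)
= 17 * exp(0.0650 * 3.1200)
= 17 * 1.2248
= 20.8221

20.8221


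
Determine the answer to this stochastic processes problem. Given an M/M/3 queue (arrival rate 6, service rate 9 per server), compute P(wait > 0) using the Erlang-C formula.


a = lambda/mu = 0.6667
rho = a/c = 0.2222
Erlang-C formula applied:
C(c,a) = 0.0325

0.0325


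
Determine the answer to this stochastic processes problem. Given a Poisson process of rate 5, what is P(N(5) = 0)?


P(N(t)=k) = (lambda*t)^k * exp(-lambda*t) / k!
lambda*t = 25
= 25^0 * exp(-25) / 0!
= 1 * 1.3888e-11 / 1
= 1.3888e-11

1.3888e-11


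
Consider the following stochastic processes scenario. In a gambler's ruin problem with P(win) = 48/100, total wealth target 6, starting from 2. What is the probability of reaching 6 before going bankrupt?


Gambler's ruin formula:
r = q/p = 0.5200/0.4800 = 1.0833
P(win) = (1 - r^i)/(1 - r^N)
= (1 - 1.0833^2)/(1 - 1.0833^6)
= 0.2816

0.2816


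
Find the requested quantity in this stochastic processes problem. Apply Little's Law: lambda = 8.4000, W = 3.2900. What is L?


Little's Law: L = lambda * W
= 8.4000 * 3.2900
= 27.6360

27.6360


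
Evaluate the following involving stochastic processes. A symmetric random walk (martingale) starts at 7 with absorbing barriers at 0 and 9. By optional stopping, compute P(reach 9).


By optional stopping theorem: E(M at tau) = M(0) = 7
P(hit 9)*9 + P(hit 0)*0 = 7
P(hit 9) = (7 - 0)/(9 - 0) = 7/9 = 0.7778

0.7778


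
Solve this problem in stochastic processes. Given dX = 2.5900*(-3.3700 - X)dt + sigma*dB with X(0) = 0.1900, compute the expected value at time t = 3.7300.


E[X(t)] = mu + (X(0) - mu)*exp(-theta*t)
= -3.3700 + (0.1900 - -3.3700)*exp(-2.5900*3.7300)
= -3.3700 + 3.5600 * 6.3740e-05
= -3.3698

-3.3698


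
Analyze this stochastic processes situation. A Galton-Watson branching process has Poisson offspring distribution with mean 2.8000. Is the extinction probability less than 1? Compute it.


Since mu = 2.8000 > 1, extinction prob q < 1.
Solve s = exp(mu*(s-1)) iteratively.
q = 0.0750

0.0750


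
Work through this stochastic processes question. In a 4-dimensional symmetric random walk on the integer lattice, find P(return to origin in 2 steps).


P(return in 2 steps) = P(reverse first step) = 1/(2d)
= 1/8
= 0.1250

0.1250


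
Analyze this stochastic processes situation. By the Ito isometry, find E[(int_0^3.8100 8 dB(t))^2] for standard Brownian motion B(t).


By Ito isometry: E[(int f dB)^2] = int f^2 dt
= 8^2 * 3.8100
= 64 * 3.8100 = 243.8400

243.8400


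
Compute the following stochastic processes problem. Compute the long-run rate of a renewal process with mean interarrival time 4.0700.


Long-run renewal rate = 1/E(X)
= 1/4.0700
= 0.2457

0.2457


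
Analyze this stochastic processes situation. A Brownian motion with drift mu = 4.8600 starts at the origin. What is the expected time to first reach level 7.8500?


Expected first passage time = a/mu
= 7.8500/4.8600
= 1.6152

1.6152


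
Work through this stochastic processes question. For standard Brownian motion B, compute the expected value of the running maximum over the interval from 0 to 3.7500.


E(max B(s)) = sqrt(2t/pi)
= sqrt(2*3.7500/pi)
= sqrt(2.3873)
= 1.5451

1.5451


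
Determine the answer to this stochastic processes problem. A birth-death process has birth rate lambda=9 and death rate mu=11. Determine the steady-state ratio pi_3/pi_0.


For birth-death process, pi_n/pi_0 = (lambda/mu)^n
= (9/11)^3
= 0.5477

0.5477


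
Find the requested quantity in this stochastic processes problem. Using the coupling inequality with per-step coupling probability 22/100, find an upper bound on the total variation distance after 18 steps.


TV distance bound <= (1-delta)^n
= (1 - 0.2200)^18
= 0.7800^18
= 0.0114

0.0114


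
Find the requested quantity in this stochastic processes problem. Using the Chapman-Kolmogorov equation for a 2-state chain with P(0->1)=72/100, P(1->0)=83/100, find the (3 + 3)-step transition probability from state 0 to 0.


P^6 = P^3 * P^3
Computing via matrix multiplication of the transition matrix.
Entry (0,0) of P^6 = 0.5483

0.5483


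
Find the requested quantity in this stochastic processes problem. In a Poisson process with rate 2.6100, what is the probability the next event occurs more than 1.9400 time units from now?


P(X > t) = exp(-lambda * t)
= exp(-2.6100 * 1.9400)
= exp(-5.0634) = 0.0063

0.0063


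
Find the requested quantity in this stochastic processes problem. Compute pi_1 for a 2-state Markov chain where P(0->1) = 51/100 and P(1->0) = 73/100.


Stationary distribution: pi_0 = p10/(p01+p10), pi_1 = p01/(p01+p10)
p01 = 0.5100, p10 = 0.7300
pi_1 = 0.4113

0.4113


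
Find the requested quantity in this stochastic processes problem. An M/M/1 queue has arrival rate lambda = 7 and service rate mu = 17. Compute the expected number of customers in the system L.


rho = 7/17 = 0.4118
L = rho/(1-rho)
= 0.4118/0.5882
= 0.7000

0.7000


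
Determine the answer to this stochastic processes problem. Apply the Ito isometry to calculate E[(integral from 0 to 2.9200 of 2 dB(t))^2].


By Ito isometry: E[(int f dB)^2] = int f^2 dt
= 2^2 * 2.9200
= 4 * 2.9200 = 11.6800

11.6800


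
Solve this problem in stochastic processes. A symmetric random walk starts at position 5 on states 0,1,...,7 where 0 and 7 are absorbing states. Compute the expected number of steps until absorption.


For symmetric RW on 0,...,N with absorbing barriers, E(i) = i*(N-i)
E(5) = 5 * 2 = 10

10


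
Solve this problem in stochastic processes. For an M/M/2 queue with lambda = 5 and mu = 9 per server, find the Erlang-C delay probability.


a = lambda/mu = 0.5556
rho = a/c = 0.2778
Erlang-C formula applied:
C(c,a) = 0.1208

0.1208


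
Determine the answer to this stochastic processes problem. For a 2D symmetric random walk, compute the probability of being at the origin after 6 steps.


P = C(6,3)^2 / 4^6
= 20^2 / 4096
= 400 / 4096
= 0.0977

0.0977


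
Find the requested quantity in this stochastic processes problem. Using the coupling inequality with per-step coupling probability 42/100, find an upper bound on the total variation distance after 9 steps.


TV distance bound <= (1-delta)^n
= (1 - 0.4200)^9
= 0.5800^9
= 0.0074

0.0074


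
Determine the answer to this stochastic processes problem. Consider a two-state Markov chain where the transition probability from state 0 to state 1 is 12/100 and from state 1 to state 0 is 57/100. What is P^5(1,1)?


Computing P^5 by matrix multiplication.
P = [[0.8800, 0.1200], [0.5700, 0.4300]]
After raising P to the power 5:
P^5(1,1) = 0.1763

0.1763


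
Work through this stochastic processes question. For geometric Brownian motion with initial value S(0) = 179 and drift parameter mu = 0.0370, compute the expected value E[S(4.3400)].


E[S(t)] = S(0) * exp(mu * t)
= 179 * exp(0.0370 * 4.3400)
= 179 * 1.1742
= 210.1803

210.1803


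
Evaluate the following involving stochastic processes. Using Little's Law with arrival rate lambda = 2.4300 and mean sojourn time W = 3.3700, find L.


Little's Law: L = lambda * W
= 2.4300 * 3.3700
= 8.1891

8.1891


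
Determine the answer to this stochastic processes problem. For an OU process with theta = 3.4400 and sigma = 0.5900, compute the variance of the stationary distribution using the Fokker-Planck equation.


Stationary variance = sigma^2 / (2*theta)
= 0.5900^2 / (2*3.4400)
= 0.3481 / 6.8800
= 0.0506

0.0506


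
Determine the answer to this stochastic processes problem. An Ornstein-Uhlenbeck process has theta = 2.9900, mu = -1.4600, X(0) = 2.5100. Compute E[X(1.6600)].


E[X(t)] = mu + (X(0) - mu)*exp(-theta*t)
= -1.4600 + (2.5100 - -1.4600)*exp(-2.9900*1.6600)
= -1.4600 + 3.9700 * 0.0070
= -1.4323

-1.4323


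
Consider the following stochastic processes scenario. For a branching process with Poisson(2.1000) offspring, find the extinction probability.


Since mu = 2.1000 > 1, extinction prob q < 1.
Solve s = exp(mu*(s-1)) iteratively.
q = 0.1779

0.1779


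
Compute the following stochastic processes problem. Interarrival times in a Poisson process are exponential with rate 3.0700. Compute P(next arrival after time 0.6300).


P(X > t) = exp(-lambda * t)
= exp(-3.0700 * 0.6300)
= exp(-1.9341) = 0.1446

0.1446


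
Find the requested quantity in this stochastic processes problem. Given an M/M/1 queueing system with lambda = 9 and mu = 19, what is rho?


rho = lambda/mu
= 9/19
= 0.4737

0.4737


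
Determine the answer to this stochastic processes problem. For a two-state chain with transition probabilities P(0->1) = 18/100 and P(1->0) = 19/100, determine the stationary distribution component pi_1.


Stationary distribution: pi_0 = p10/(p01+p10), pi_1 = p01/(p01+p10)
p01 = 0.1800, p10 = 0.1900
pi_1 = 0.4865

0.4865


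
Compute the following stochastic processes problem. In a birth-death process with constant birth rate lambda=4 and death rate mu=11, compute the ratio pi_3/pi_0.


For birth-death process, pi_n/pi_0 = (lambda/mu)^n
= (4/11)^3
= 0.0481

0.0481


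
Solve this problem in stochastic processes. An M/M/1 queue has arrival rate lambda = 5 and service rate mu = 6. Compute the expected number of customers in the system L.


rho = 5/6 = 0.8333
L = rho/(1-rho)
= 0.8333/0.1667
= 5.0000

5.0000


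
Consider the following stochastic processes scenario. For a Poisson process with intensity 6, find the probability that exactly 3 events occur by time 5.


P(N(t)=k) = (lambda*t)^k * exp(-lambda*t) / k!
lambda*t = 30
= 30^3 * exp(-30) / 3!
= 27000 * 9.3576e-14 / 6
= 4.2109e-10

4.2109e-10


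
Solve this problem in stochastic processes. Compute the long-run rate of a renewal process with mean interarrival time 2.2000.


Long-run renewal rate = 1/E(X)
= 1/2.2000
= 0.4545

0.4545
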